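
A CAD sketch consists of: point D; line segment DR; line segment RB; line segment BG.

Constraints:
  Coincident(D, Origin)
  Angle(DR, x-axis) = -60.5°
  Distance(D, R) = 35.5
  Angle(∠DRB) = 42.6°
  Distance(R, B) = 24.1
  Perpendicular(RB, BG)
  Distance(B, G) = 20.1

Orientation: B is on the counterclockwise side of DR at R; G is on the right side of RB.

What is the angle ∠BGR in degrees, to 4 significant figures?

50.17°

D is at the origin; DR runs at -60.5° with length 35.5, so R = 35.5·(cos -60.5°, sin -60.5°) = (17.48, -30.90). ∠DRB = 42.6°, so RB runs at -60.5° + (180° − 42.6°) = 76.90° from the x-axis; with |RB| = 24.1, B = R + 24.1·(cos 76.90°, sin 76.90°) = (22.94, -7.425). The perpendicularity gives BG at right angles to RB; with |BG| = 20.1 on the right of RB, G = B + 20.1·(0.9740, -0.2267) = (42.52, -11.98). Then cos ∠BGR = GB·GR / (|GB||GR|), giving 50.17°.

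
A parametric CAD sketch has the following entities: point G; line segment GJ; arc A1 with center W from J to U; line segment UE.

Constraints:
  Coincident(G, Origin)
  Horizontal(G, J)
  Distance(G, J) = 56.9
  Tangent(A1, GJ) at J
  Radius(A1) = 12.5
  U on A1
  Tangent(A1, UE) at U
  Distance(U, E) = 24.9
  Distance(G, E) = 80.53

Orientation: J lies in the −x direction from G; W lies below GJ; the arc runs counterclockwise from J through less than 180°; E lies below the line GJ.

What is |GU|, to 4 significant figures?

70.20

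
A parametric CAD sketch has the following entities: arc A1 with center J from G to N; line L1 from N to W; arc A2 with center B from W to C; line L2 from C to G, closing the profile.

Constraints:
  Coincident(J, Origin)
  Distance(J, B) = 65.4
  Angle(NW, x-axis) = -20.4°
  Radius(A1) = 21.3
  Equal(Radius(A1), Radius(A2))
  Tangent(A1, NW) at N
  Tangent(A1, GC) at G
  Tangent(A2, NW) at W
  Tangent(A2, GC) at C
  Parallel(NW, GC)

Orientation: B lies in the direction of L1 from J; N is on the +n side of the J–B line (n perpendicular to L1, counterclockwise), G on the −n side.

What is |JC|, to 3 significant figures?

68.8

The slot axis is L1's direction at -20.4°, so u = (cos -20.4°, sin -20.4°) = (0.937, -0.349) and n = (−sin -20.4°, cos -20.4°) = (0.349, 0.937). J is at the origin and B lies 65.4 along u from J, so B = 65.4·u = (61.3, -22.8). Tangency of A1 to both parallel lines with radius 21.3 puts N and G at J ± 21.3·n: N = (7.42, 20.0), G = (-7.42, -20.0). Equal radii place W and C the same way about B: W = B + 21.3·n = (68.7, -2.83), C = B − 21.3·n = (53.9, -42.8). Then |JC| = |C − J| = 68.8.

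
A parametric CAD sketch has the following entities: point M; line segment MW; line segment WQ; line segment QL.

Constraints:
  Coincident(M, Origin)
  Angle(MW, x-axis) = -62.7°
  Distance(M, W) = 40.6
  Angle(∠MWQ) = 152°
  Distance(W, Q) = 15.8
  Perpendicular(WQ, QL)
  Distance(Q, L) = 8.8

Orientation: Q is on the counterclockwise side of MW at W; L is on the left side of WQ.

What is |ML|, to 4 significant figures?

52.66

M is at the origin; MW runs at -62.7° with length 40.6, so W = 40.6·(cos -62.7°, sin -62.7°) = (18.62, -36.08). ∠MWQ = 152.0°, so WQ runs at -62.7° + (180° − 152.0°) = -34.70° from the x-axis; with |WQ| = 15.8, Q = W + 15.8·(cos -34.70°, sin -34.70°) = (31.61, -45.07). WQ ⟂ QL; with |QL| = 8.8 on the left of WQ, L = Q + 8.8·(0.5693, 0.8221) = (36.62, -37.84). Then |ML| = |L − M| = 52.66.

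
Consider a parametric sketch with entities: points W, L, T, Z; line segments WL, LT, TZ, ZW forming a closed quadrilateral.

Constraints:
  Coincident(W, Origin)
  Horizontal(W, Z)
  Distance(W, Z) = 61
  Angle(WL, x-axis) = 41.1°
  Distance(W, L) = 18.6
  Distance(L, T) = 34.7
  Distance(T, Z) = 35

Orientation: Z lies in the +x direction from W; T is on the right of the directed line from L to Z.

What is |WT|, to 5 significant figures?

35.864

W is at the origin; WZ is horizontal with |WZ| = 61.0 and Z in +x, so Z = (61.0, 0). WL runs at 41.1° with |WL| = 18.6, so L = (14.016, 12.227). T is determined by |LT| = 34.7 and |TZ| = 35.0 together: it lies at the intersection of circle(L, 34.7) and circle(Z, 35.0). With |LZ| = 48.549, the foot of the radical line on LZ is 24.059 from L and the perpendicular offset is √(34.7² − 24.059²) = 25.005. Taking the right-of-LZ solution: T = (31.002, -18.031).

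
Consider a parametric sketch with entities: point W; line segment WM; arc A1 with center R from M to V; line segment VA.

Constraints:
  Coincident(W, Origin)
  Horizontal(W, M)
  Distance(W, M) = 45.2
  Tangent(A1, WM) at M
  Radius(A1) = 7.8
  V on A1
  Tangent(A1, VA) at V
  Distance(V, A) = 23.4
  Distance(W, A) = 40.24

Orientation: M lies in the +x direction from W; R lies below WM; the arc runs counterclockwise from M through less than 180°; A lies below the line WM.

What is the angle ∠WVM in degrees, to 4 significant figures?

137.5°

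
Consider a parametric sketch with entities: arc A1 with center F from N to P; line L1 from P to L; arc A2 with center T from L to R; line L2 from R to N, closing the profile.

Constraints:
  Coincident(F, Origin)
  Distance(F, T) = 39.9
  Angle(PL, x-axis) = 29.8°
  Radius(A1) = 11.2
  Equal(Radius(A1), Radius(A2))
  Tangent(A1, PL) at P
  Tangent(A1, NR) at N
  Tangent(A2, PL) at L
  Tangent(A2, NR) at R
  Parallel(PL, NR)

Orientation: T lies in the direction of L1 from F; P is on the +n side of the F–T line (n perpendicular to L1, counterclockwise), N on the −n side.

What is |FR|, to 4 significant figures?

41.44

The slot axis is L1's direction at 29.8°, so u = (cos 29.8°, sin 29.8°) = (0.8678, 0.4970) and n = (−sin 29.8°, cos 29.8°) = (-0.4970, 0.8678). F is at the origin and T lies 39.9 along u from F, so T = 39.9·u = (34.62, 19.83). Tangency of A1 to both parallel lines with radius 11.2 puts P and N at F ± 11.2·n: P = (-5.566, 9.719), N = (5.566, -9.719). Equal radii place L and R the same way about T: L = T + 11.2·n = (29.06, 29.55), R = T − 11.2·n = (40.19, 10.11). Then |FR| = |R − F| = 41.44.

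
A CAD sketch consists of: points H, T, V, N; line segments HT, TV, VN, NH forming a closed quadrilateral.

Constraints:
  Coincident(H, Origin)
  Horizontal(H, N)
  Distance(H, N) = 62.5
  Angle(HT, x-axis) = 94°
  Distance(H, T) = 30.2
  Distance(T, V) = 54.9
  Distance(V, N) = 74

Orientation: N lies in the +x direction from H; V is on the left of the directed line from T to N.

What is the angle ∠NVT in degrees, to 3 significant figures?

65.2°

Checks: |TV| = 54.90 ✓; |VN| = 74.00 ✓.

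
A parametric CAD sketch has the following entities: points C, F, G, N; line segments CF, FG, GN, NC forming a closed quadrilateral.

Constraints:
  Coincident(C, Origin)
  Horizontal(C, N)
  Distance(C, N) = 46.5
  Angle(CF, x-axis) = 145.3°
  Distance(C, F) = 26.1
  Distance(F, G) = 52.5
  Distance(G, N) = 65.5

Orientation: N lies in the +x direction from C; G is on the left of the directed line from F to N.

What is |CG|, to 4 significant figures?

56.75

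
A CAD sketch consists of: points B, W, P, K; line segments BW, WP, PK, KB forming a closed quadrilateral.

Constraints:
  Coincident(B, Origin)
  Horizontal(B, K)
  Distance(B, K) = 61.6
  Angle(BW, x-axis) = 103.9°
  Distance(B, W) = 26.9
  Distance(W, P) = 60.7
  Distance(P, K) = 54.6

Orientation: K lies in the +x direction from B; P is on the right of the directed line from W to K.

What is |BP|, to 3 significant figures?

34.3

Checks: |WP| = 60.70 ✓; |PK| = 54.60 ✓.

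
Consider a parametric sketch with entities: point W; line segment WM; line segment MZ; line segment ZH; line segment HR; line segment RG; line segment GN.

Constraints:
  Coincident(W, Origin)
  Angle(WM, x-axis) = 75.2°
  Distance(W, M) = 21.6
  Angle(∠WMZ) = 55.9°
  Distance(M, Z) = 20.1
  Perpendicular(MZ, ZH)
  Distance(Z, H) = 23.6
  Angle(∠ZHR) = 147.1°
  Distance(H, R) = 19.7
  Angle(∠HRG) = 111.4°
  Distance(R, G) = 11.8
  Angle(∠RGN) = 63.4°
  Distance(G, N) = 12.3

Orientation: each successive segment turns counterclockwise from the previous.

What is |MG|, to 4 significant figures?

37.85

∠ZHR = 147.1° gives HR at -37.80° from the x-axis; with |HR| = 19.7, R = (9.913, -20.11). ∠HRG = 111.4° gives RG at 30.80° from the x-axis; with |RG| = 11.8, G = (20.05, -14.07). Then |MG| = |G − M| = 37.85.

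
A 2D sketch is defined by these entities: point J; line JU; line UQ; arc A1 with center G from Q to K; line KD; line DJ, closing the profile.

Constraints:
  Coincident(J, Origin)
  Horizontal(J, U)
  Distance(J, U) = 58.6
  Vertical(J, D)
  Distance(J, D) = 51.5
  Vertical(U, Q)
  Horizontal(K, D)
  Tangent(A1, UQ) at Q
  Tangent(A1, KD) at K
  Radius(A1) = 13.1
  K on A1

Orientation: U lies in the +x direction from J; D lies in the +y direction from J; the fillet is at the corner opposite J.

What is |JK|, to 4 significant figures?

68.72

The virtual corner opposite J is at (58.60, 51.50). A1 meets UQ tangentially, so GQ is at right angles to UQ and A1 meets KD tangentially, so GK is at right angles to KD, with radius 13.1, so the center G sits 13.1 in from both sides at G = (45.50, 38.40). That places the tangent points at Q = (58.60, 38.40) on UQ and K = (45.50, 51.50) on KD. Then |JK| = |K − J| = 68.72.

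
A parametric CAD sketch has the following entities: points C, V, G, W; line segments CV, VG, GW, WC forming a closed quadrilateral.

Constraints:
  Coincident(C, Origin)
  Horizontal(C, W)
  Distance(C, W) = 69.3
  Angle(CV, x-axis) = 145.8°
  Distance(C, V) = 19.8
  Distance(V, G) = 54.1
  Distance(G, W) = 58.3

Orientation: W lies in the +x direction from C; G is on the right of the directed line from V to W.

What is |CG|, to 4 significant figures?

35.32

Checks: |VG| = 54.10 ✓; |GW| = 58.30 ✓.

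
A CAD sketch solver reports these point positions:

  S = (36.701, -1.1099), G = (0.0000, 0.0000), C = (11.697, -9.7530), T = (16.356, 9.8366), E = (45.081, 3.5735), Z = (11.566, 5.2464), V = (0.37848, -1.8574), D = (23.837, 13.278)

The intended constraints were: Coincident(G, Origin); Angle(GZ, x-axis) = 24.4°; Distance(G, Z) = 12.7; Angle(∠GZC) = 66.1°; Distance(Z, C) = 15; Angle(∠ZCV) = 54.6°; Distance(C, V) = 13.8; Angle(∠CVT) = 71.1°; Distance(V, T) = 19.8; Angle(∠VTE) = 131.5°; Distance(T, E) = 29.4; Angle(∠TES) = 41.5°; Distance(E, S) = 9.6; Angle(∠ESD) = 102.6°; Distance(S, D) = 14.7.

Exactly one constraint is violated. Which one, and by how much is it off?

Distance(S, D) = 14.7 — off by 4.60.

G = (0.00, 0.00) ✓; GZ at 24.40° ✓; |GZ| = 12.70 ✓; ∠GZC = 66.10° ✓; |ZC| = 15.00 ✓; ∠ZCV = 54.60° ✓; |CV| = 13.80 ✓; ∠CVT = 71.10° ✓; |VT| = 19.80 ✓; ∠VTE = 131.5° ✓; |TE| = 29.40 ✓; ∠TES = 41.50° ✓; |ES| = 9.600 ✓; ∠ESD = 102.6° ✓; |SD| = 19.30 ✗.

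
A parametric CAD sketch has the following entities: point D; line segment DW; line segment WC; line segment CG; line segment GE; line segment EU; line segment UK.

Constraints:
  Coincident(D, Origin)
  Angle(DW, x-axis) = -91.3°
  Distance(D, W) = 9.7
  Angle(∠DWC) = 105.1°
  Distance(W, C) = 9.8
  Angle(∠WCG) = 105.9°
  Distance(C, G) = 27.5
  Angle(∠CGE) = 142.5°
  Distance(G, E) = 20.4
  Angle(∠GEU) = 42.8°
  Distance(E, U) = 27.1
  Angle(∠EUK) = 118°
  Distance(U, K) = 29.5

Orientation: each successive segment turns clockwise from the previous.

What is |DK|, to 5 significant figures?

24.693

D is at the origin; DW runs at -91.3° with length 9.7, so W = (-0.22007, -9.6975). ∠DWC = 105.1° gives WC at -166.20° from the x-axis; with |WC| = 9.8, C = (-9.7372, -12.035). ∠WCG = 105.9° gives CG at 119.70° from the x-axis; with |CG| = 27.5, G = (-23.362, 11.852). ∠CGE = 142.5° gives GE at 82.200° from the x-axis; with |GE| = 20.4, E = (-20.594, 32.063). ∠GEU = 42.8° gives EU at -55.000° from the x-axis; with |EU| = 27.1, U = (-5.0498, 9.8645). ∠EUK = 118.0° gives UK at -117.00° from the x-axis; with |UK| = 29.5, K = (-18.442, -16.420). Then |DK| = |K − D| = 24.693.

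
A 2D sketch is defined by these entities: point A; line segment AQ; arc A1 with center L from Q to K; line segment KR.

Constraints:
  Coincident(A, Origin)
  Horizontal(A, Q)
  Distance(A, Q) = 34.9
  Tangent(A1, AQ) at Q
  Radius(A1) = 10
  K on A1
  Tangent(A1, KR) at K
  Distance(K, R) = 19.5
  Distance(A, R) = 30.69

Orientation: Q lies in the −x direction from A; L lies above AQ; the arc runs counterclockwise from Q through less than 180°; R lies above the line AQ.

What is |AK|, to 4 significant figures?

26.37

Checks: |LQ| = 10.00 ✓; |LK| = 10.00 ✓; ∠(LK, KR) = 90.00° ✓; |KR| = 19.50 ✓; |AR| = 30.69 ✓.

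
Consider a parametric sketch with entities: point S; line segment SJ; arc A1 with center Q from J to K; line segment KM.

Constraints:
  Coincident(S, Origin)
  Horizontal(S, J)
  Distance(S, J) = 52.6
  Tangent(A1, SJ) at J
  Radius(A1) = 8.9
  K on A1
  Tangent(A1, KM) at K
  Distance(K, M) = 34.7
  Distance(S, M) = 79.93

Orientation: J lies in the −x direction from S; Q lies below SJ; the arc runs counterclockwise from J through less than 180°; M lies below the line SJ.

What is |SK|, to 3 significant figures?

61.7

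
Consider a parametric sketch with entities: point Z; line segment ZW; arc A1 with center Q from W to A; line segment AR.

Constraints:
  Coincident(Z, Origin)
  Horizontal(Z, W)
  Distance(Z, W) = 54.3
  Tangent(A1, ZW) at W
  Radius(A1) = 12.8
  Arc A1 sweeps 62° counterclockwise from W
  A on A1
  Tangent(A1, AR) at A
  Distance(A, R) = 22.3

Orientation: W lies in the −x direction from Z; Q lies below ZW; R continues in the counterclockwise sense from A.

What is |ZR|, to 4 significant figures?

80.55

Z is at the origin; Z and W share the same y with |ZW| = 54.3 and W on the −x side, so W = (-54.30, 0.000). A1 meets ZW tangentially, so QW is at right angles to ZW, so Q = W + (0, -12.8) = (-54.30, -12.80). On A1, W sits at bearing 90° from Q; a 62° counterclockwise sweep puts A at bearing 152°, so A = Q + 12.8·(cos 152°, sin 152°) = (-65.60, -6.791). A1 meets AR tangentially, so QA is at right angles to AR, so AR runs along (−sin 152°, cos 152°); with |AR| = 22.3, R = (-76.07, -26.48). Then |ZR| = |R − Z| = 80.55.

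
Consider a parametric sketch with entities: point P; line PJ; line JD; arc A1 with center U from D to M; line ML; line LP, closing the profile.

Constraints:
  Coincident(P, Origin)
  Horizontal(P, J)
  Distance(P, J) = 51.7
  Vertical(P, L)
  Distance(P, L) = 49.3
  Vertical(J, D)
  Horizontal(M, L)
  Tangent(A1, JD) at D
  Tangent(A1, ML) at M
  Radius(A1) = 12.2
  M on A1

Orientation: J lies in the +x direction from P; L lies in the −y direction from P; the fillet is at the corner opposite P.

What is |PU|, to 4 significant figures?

54.19

P is at the origin; P and J share the same y with |PJ| = 51.7 and J on the +x side, so J = (51.70, 0.000). P and L share the same x with |PL| = 49.3 and L on the −y side, so L = (0.000, -49.30). The virtual corner opposite P is at (51.70, -49.30). Since A1 is tangent to JD there, UD ⟂ JD and the tangent condition forces UM to be normal to ML, with radius 12.2, so the center U sits 12.2 in from both sides at U = (39.50, -37.10). Then |PU| = |U − P| = 54.19.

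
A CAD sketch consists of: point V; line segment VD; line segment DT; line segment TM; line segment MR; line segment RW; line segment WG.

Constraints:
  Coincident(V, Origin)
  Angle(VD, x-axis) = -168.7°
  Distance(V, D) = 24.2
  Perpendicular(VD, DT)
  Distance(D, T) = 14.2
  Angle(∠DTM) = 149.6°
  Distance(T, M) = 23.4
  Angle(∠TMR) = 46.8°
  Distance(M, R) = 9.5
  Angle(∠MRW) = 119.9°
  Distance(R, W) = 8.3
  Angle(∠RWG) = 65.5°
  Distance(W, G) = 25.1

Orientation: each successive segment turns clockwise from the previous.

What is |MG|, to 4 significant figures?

14.84

V is at the origin; VD runs at -168.7° with length 24.2, so D = (-23.73, -4.742). VD ⟂ DT, so DT runs at 101.3°; with |DT| = 14.2, T = (-26.51, 9.183). ∠DTM = 149.6° gives TM at 70.90° from the x-axis; with |TM| = 23.4, M = (-18.86, 31.29). ∠TMR = 46.8° gives MR at -62.30° from the x-axis; with |MR| = 9.5, R = (-14.44, 22.88). ∠MRW = 119.9° gives RW at -122.4° from the x-axis; with |RW| = 8.3, W = (-18.89, 15.88). ∠RWG = 65.5° gives WG at 123.1° from the x-axis; with |WG| = 25.1, G = (-32.59, 36.90). Then |MG| = |G − M| = 14.84.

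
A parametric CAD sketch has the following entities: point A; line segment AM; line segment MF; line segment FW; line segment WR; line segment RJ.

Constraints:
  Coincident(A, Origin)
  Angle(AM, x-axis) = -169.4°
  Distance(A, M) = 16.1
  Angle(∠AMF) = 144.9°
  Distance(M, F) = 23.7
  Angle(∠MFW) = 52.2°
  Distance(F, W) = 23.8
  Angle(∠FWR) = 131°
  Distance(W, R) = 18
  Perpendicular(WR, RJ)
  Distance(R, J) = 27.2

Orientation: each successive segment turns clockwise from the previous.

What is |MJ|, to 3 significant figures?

12.7

A is at the origin; AM runs at -169.4° with length 16.1, so M = (-15.8, -2.96). ∠AMF = 144.9° gives MF at 156° from the x-axis; with |MF| = 23.7, F = (-37.4, 6.87). ∠MFW = 52.2° gives FW at 27.7° from the x-axis; with |FW| = 23.8, W = (-16.3, 17.9). ∠FWR = 131.0° gives WR at -21.3° from the x-axis; with |WR| = 18.0, R = (0.451, 11.4). WR is perpendicular to RJ, so RJ runs at -111°; with |RJ| = 27.2, J = (-9.43, -14.0). Then |MJ| = |J − M| = 12.7.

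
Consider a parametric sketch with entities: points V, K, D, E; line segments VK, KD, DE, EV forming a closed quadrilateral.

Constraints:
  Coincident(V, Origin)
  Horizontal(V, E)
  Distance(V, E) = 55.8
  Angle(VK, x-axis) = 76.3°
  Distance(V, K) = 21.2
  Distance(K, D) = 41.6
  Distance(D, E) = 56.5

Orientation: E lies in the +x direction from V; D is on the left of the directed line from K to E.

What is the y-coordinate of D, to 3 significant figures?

51.6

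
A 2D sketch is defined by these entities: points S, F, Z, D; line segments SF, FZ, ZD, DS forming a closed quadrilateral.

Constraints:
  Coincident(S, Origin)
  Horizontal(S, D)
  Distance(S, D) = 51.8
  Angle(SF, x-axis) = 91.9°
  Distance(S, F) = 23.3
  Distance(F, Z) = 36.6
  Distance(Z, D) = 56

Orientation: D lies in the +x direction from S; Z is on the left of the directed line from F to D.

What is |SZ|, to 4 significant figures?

55.22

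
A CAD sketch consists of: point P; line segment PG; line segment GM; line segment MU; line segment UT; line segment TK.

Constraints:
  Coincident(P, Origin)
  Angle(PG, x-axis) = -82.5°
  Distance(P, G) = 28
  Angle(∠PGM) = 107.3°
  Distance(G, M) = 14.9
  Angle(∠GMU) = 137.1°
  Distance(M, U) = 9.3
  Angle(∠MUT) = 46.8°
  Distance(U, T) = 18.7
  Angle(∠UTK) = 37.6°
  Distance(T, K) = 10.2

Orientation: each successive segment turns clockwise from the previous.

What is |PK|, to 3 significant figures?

32.1

P is at the origin; PG runs at -82.5° with length 28.0, so G = (3.65, -27.8). ∠PGM = 107.3° gives GM at -155° from the x-axis; with |GM| = 14.9, M = (-9.87, -34.0). ∠GMU = 137.1° gives MU at 162° from the x-axis; with |MU| = 9.3, U = (-18.7, -31.1). ∠MUT = 46.8° gives UT at 28.7° from the x-axis; with |UT| = 18.7, T = (-2.31, -22.1). ∠UTK = 37.6° gives TK at -114° from the x-axis; with |TK| = 10.2, K = (-6.41, -31.5). Then |PK| = |K − P| = 32.1.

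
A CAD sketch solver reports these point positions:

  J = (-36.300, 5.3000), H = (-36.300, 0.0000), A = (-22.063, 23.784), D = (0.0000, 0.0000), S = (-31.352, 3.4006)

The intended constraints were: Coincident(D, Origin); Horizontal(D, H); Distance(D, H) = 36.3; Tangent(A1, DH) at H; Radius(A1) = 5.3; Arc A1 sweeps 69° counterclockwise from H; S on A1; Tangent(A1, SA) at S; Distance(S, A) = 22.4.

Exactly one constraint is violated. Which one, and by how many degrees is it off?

Tangent(A1, SA) at S — off by 3.50°.

D = (0.00, 0.00) ✓; D.y = 0.00, H.y = 0.00 ✓; |DH| = 36.30 ✓; ∠(JH, HD) = 90.00° ✓; |JH| = 5.300 ✓; bearing(J→S) − bearing(J→H) = 69.00° ✓; |JS| = 5.300 ✓; ∠(JS, SA) = 93.50° ✗; |SA| = 22.40 ✓.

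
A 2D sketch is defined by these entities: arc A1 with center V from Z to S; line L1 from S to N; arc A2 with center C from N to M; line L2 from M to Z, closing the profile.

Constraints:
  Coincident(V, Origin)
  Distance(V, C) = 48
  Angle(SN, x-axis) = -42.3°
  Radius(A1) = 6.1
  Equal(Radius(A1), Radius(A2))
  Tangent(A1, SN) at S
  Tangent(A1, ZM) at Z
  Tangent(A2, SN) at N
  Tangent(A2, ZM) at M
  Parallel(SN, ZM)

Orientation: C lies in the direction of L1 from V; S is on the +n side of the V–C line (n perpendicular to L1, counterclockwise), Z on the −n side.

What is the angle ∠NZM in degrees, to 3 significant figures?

14.3°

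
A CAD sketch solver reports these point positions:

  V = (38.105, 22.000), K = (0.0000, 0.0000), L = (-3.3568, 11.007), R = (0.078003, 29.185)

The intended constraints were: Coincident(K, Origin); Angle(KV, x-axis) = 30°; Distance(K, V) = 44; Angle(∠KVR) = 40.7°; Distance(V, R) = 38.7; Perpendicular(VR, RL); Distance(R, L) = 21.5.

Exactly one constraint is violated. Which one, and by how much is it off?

Distance(R, L) = 21.5 — off by 3.00.

K = (0.00, 0.00) ✓; KV at 30.00° ✓; |KV| = 44.00 ✓; ∠KVR = 40.70° ✓; |VR| = 38.70 ✓; ∠(VR, RL) = 90.00° ✓; |RL| = 18.50 ✗.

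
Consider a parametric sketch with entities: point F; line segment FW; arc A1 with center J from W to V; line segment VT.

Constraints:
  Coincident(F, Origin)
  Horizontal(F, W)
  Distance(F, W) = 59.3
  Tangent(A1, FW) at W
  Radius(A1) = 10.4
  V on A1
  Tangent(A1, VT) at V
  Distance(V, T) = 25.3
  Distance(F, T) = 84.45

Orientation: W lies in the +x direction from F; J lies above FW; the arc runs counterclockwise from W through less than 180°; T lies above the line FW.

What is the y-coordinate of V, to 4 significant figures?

6.071

Checks: ∠(JW, WF) = 90.00° ✓; |JV| = 10.40 ✓; ∠(JV, VT) = 90.00° ✓; |VT| = 25.30 ✓; |FT| = 84.45 ✓.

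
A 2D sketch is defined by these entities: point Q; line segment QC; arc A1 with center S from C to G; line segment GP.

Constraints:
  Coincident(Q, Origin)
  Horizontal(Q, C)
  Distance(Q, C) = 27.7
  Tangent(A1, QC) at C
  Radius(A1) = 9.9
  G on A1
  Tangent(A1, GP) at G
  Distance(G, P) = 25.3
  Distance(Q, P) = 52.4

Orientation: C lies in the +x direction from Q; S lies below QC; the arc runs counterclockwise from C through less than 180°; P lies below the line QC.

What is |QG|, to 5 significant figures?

27.123

Checks: |SG| = 9.900 ✓; ∠(SG, GP) = 90.00° ✓; |GP| = 25.30 ✓; |QP| = 52.40 ✓.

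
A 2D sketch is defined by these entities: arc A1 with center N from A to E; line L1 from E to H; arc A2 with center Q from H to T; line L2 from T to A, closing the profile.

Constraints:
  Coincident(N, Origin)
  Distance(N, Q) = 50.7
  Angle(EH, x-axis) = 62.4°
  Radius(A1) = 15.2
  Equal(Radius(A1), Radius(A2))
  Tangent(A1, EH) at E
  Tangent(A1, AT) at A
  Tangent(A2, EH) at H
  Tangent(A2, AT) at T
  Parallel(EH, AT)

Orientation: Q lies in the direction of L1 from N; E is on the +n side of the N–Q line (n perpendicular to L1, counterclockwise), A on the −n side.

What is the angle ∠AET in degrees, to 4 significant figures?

59.05°

The slot axis is L1's direction at 62.4°, so u = (cos 62.4°, sin 62.4°) = (0.4633, 0.8862) and n = (−sin 62.4°, cos 62.4°) = (-0.8862, 0.4633). N is at the origin and Q lies 50.7 along u from N, so Q = 50.7·u = (23.49, 44.93). Tangency of A1 to both parallel lines with radius 15.2 puts E and A at N ± 15.2·n: E = (-13.47, 7.042), A = (13.47, -7.042). Equal radii place H and T the same way about Q: H = Q + 15.2·n = (10.02, 51.97), T = Q − 15.2·n = (36.96, 37.89). Then cos ∠AET = EA·ET / (|EA||ET|), giving 59.05°.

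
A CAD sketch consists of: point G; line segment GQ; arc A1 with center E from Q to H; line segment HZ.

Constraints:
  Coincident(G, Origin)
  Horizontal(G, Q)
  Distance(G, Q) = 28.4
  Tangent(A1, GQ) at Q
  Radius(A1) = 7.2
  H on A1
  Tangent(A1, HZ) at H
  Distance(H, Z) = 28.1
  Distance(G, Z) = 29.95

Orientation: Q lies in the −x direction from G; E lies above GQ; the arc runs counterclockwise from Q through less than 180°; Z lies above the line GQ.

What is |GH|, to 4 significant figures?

22.37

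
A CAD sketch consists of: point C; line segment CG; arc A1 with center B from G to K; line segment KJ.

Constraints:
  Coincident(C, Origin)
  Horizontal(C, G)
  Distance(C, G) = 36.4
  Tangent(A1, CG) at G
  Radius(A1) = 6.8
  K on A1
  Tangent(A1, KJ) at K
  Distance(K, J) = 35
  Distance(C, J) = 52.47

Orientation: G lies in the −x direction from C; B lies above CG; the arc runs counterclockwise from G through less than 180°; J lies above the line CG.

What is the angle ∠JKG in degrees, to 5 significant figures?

133.59°

Checks: |BK| = 6.800 ✓; ∠(BK, KJ) = 90.00° ✓; |KJ| = 35.00 ✓; |CJ| = 52.47 ✓.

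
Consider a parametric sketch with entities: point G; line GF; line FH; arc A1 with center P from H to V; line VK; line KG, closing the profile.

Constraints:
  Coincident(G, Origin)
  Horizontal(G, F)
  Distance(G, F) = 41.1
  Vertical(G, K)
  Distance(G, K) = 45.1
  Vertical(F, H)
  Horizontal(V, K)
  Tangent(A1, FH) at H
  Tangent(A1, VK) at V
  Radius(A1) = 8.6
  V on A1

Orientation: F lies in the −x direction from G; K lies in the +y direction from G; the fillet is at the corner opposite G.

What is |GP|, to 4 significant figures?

48.87

G is at the origin; GF is horizontal with |GF| = 41.1 and F on the −x side, so F = (-41.10, 0.000). G and K share the same x with |GK| = 45.1 and K on the +y side, so K = (0.000, 45.10). The virtual corner opposite G is at (-41.10, 45.10). Tangency of A1 to FH means the radius PH is perpendicular to FH and since A1 is tangent to VK there, PV ⟂ VK, with radius 8.6, so the center P sits 8.6 in from both sides at P = (-32.50, 36.50). Then |GP| = |P − G| = 48.87.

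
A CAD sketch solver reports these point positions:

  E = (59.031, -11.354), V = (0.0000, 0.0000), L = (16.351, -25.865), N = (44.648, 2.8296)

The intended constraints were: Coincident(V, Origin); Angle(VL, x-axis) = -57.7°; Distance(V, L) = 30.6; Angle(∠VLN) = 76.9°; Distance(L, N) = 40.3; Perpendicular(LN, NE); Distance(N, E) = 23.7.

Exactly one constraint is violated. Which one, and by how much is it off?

Distance(N, E) = 23.7 — off by 3.50.

V = (0.00, 0.00) ✓; VL at -57.70° ✓; |VL| = 30.60 ✓; ∠VLN = 76.90° ✓; |LN| = 40.30 ✓; ∠(LN, NE) = 90.00° ✓; |NE| = 20.20 ✗.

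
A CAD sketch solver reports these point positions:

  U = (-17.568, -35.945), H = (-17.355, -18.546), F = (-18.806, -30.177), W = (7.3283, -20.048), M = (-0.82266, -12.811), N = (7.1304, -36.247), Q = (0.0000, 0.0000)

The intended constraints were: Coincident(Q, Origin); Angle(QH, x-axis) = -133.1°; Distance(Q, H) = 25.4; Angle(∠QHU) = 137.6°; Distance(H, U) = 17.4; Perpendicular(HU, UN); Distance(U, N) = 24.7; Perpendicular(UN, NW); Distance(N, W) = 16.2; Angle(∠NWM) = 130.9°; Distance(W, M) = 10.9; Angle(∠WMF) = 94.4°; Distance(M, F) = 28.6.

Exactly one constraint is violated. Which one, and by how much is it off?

Distance(M, F) = 28.6 — off by 3.60.

Q = (0.00, 0.00) ✓; QH at -133.1° ✓; |QH| = 25.40 ✓; ∠QHU = 137.6° ✓; |HU| = 17.40 ✓; ∠(HU, UN) = 90.00° ✓; |UN| = 24.70 ✓; ∠(UN, NW) = 90.00° ✓; |NW| = 16.20 ✓; ∠NWM = 130.9° ✓; |WM| = 10.90 ✓; ∠WMF = 94.40° ✓; |MF| = 25.00 ✗.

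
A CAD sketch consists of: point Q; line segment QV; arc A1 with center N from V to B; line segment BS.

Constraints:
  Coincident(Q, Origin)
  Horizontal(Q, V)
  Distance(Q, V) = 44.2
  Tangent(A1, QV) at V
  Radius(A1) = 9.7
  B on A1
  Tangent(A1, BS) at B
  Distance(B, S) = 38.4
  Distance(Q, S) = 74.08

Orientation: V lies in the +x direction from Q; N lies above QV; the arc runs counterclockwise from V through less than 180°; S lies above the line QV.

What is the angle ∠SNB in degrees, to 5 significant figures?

75.823°

Checks: |NB| = 9.700 ✓; ∠(NB, BS) = 90.00° ✓; |BS| = 38.40 ✓; |QS| = 74.08 ✓.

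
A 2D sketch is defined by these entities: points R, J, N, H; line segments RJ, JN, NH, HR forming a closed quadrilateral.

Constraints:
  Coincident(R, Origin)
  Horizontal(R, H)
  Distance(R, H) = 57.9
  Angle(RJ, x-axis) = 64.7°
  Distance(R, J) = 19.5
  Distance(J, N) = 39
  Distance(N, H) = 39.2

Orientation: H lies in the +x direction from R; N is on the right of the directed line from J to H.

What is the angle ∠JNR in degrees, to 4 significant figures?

29.15°

R is at the origin; RH is horizontal with |RH| = 57.9 and H in +x, so H = (57.9, 0). RJ runs at 64.7° with |RJ| = 19.5, so J = (8.333, 17.63). N is determined by |JN| = 39.0 and |NH| = 39.2 together: it lies at the intersection of circle(J, 39.0) and circle(H, 39.2). With |JH| = 52.61, the foot of the radical line on JH is 26.16 from J and the perpendicular offset is √(39.0² − 26.16²) = 28.93. Taking the right-of-JH solution: N = (23.28, -18.39).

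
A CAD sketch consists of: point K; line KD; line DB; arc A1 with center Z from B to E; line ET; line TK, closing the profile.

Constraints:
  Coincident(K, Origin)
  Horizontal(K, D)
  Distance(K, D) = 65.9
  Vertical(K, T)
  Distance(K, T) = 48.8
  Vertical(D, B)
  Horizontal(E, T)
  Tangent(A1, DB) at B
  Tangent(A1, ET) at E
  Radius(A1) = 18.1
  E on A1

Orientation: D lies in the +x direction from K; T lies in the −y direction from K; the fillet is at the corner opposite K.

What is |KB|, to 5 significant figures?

72.700

K is at the origin; KD is horizontal with |KD| = 65.9 and D on the +x side, so D = (65.900, 0.0000). KT is vertical with |KT| = 48.8 and T on the −y side, so T = (0.0000, -48.800). The virtual corner opposite K is at (65.900, -48.800). The tangent condition forces ZB to be normal to DB and A1 meets ET tangentially, so ZE is at right angles to ET, with radius 18.1, so the center Z sits 18.1 in from both sides at Z = (47.800, -30.700). That places the tangent points at B = (65.900, -30.700) on DB and E = (47.800, -48.800) on ET. Then |KB| = |B − K| = 72.700.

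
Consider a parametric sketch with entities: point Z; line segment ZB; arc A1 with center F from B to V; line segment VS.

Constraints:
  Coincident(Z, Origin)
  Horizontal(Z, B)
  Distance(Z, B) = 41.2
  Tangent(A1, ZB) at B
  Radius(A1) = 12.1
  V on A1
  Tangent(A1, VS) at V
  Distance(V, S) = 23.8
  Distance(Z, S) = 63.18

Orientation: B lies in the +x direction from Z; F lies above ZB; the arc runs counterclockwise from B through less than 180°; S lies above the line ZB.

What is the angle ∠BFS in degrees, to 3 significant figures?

158°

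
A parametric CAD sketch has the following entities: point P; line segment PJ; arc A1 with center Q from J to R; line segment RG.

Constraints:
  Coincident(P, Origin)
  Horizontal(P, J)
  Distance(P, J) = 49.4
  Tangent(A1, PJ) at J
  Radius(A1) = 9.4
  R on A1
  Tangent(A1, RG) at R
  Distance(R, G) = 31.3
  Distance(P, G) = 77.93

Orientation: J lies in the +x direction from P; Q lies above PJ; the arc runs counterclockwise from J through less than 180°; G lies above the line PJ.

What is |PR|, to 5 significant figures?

58.458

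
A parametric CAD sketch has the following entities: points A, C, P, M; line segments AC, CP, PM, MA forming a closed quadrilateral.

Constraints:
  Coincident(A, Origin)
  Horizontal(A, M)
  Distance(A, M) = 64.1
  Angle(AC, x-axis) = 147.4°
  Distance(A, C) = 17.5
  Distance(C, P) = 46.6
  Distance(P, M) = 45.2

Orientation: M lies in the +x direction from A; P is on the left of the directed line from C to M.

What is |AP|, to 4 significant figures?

39.39

A is at the origin; AM is horizontal with |AM| = 64.1 and M in +x, so M = (64.1, 0). AC runs at 147.4° with |AC| = 17.5, so C = (-14.74, 9.428). P is determined by |CP| = 46.6 and |PM| = 45.2 together: it lies at the intersection of circle(C, 46.6) and circle(M, 45.2). With |CM| = 79.40, the foot of the radical line on CM is 40.51 from C and the perpendicular offset is √(46.6² − 40.51²) = 23.03. Taking the left-of-CM solution: P = (28.22, 27.48).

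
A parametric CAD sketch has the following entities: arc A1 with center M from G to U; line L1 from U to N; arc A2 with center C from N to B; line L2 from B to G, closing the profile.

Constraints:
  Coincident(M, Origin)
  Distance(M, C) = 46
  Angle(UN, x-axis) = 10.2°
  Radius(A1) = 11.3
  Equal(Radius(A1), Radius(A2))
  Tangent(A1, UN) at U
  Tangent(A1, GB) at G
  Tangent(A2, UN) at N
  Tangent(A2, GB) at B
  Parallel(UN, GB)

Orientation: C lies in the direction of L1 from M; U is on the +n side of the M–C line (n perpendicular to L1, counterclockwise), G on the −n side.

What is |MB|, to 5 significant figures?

47.368

Tangency of A1 to both parallel lines with radius 11.3 puts U and G at M ± 11.3·n: U = (-2.0011, 11.121), G = (2.0011, -11.121). Equal radii place N and B the same way about C: N = C + 11.3·n = (43.272, 19.267), B = C − 11.3·n = (47.274, -2.9755). Then |MB| = |B − M| = 47.368.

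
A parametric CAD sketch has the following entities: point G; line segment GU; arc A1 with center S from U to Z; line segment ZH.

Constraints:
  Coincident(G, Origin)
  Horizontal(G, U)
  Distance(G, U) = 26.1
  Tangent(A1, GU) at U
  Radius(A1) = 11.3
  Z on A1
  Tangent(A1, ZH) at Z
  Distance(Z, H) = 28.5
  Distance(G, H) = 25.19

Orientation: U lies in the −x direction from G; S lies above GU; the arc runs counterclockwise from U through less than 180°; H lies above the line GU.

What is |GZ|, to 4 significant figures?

18.04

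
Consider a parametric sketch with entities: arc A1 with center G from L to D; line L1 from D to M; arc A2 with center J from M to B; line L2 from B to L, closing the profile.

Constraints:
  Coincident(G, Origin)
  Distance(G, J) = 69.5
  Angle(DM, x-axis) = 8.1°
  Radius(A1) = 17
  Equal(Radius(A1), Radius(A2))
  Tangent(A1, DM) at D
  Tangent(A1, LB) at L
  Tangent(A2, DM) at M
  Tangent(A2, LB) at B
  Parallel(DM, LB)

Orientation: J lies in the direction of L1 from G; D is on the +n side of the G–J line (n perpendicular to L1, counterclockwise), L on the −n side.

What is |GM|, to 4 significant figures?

71.55

Tangency of A1 to both parallel lines with radius 17.0 puts D and L at G ± 17.0·n: D = (-2.395, 16.83), L = (2.395, -16.83). Equal radii place M and B the same way about J: M = J + 17.0·n = (66.41, 26.62), B = J − 17.0·n = (71.20, -7.038). Then |GM| = |M − G| = 71.55.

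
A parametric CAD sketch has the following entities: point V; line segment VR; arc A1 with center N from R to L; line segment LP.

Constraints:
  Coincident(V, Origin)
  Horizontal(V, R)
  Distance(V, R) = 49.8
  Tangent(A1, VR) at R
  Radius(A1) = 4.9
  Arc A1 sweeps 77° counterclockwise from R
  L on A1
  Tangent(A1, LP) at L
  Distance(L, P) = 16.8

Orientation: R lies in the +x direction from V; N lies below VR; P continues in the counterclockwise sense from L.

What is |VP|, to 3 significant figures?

45.9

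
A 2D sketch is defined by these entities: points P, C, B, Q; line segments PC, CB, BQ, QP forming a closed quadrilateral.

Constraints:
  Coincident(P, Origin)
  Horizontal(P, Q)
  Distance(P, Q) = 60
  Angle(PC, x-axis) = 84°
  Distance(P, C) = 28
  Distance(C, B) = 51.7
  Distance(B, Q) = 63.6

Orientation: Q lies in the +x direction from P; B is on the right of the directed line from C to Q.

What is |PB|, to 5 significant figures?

23.841

P is at the origin; P and Q share the same y with |PQ| = 60.0 and Q in +x, so Q = (60.0, 0). PC runs at 84.0° with |PC| = 28.0, so C = (2.9268, 27.847). B is determined by |CB| = 51.7 and |BQ| = 63.6 together: it lies at the intersection of circle(C, 51.7) and circle(Q, 63.6). With |CQ| = 63.504, the foot of the radical line on CQ is 20.949 from C and the perpendicular offset is √(51.7² − 20.949²) = 47.265. Taking the right-of-CQ solution: B = (1.0285, -23.819).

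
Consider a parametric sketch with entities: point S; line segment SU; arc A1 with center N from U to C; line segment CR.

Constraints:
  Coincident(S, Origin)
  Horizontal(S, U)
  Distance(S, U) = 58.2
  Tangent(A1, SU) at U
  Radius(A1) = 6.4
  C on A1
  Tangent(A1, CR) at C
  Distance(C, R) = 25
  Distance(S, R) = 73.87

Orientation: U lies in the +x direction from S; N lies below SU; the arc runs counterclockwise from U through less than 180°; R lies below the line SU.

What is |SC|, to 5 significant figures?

53.897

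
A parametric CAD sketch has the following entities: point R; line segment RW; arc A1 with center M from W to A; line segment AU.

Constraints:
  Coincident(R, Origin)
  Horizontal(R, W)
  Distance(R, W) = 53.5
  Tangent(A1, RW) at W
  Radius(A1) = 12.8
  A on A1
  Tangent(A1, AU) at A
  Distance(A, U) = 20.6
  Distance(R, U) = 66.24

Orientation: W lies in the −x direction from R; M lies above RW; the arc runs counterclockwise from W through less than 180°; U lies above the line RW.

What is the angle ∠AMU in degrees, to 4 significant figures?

58.14°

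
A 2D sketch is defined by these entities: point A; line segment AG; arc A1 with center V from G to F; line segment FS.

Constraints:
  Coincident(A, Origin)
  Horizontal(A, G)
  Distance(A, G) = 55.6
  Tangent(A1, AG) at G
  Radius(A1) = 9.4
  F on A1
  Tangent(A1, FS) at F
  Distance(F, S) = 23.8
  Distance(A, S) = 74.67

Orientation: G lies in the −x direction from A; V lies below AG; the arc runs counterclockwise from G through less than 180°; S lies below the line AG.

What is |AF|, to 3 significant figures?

65.5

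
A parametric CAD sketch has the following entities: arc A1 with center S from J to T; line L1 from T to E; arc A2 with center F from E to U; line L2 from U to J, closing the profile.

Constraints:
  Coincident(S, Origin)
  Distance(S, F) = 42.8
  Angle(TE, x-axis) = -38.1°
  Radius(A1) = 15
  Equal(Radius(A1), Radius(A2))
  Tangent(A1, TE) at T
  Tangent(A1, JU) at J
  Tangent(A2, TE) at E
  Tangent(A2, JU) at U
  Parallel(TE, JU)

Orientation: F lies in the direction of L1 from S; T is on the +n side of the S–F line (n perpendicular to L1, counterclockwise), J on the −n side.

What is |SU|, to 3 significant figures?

45.4

The slot axis is L1's direction at -38.1°, so u = (cos -38.1°, sin -38.1°) = (0.787, -0.617) and n = (−sin -38.1°, cos -38.1°) = (0.617, 0.787). S is at the origin and F lies 42.8 along u from S, so F = 42.8·u = (33.7, -26.4). Tangency of A1 to both parallel lines with radius 15.0 puts T and J at S ± 15.0·n: T = (9.26, 11.8), J = (-9.26, -11.8). Equal radii place E and U the same way about F: E = F + 15.0·n = (42.9, -14.6), U = F − 15.0·n = (24.4, -38.2). Then |SU| = |U − S| = 45.4.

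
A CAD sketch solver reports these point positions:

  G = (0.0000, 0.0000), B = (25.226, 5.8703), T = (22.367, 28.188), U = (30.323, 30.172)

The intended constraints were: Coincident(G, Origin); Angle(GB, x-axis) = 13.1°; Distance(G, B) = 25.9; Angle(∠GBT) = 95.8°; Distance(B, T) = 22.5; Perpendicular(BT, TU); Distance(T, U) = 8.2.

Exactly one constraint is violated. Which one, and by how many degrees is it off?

Perpendicular(BT, TU) — off by 6.70°.

G = (0.00, 0.00) ✓; GB at 13.10° ✓; |GB| = 25.90 ✓; ∠GBT = 95.80° ✓; |BT| = 22.50 ✓; ∠(BT, TU) = 83.30° ✗; |TU| = 8.200 ✓.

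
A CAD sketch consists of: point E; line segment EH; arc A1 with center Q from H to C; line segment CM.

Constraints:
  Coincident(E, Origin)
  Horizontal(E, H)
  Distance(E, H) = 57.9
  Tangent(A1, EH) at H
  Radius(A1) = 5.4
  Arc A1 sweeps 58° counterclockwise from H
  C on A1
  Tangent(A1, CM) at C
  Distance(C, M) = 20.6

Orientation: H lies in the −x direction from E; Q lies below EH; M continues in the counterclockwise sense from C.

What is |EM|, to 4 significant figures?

76.07

E is at the origin; EH is horizontal with |EH| = 57.9 and H on the −x side, so H = (-57.90, 0.000). Since A1 is tangent to EH there, QH ⟂ EH, so Q = H + (0, -5.4) = (-57.90, -5.400). On A1, H sits at bearing 90° from Q; a 58° counterclockwise sweep puts C at bearing 148°, so C = Q + 5.4·(cos 148°, sin 148°) = (-62.48, -2.538). Tangency of A1 to CM means the radius QC is perpendicular to CM, so CM runs along (−sin 148°, cos 148°); with |CM| = 20.6, M = (-73.40, -20.01). Then |EM| = |M − E| = 76.07.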